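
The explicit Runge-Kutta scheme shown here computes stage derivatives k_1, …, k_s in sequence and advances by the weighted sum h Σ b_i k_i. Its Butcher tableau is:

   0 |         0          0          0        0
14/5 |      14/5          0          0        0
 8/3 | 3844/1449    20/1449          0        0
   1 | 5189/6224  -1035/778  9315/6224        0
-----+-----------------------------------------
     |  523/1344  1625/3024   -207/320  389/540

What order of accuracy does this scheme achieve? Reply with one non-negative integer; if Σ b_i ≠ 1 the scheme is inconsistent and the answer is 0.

4

b = (523/1344, 1625/3024, -207/320, 389/540)
c = (0, 14/5, 8/3, 1)
Ac = (0, 0, 8/207, 207/778)
Σ b_i: 523/1344·1 + 1625/3024·1 + (-207/320)·1 + 389/540·1 = 1 ✓
b·c: 1625/3024·14/5 + (-207/320)·8/3 + 389/540·1 = 1/2 ✓
b·c²: 1625/3024·196/25 + (-207/320)·64/9 + 389/540·1 = 1/3 ✓
b·Ac: (-207/320)·8/207 + 389/540·207/778 = 1/6 ✓
b·c³: 1625/3024·2744/125 + (-207/320)·512/27 + 389/540·1 = 1/4 ✓
b·(c∘Ac): (-207/320)·64/621 + 389/540·207/778 = 1/8 ✓
b·Ac²: (-207/320)·112/1035 + 389/540·414/1945 = 1/12 ✓
b·A²c: 389/540·45/778 = 1/24 ✓; 4 stages ⇒ order 4.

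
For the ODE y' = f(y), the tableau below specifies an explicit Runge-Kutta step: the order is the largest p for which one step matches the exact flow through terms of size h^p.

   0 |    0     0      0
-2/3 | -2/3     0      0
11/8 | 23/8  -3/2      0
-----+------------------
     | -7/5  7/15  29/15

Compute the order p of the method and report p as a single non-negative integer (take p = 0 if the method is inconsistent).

1

b = (-7/5, 7/15, 29/15)
c = (0, -2/3, 11/8)
Ac = (0, 0, 1)
Σ b_i: (-7/5)·1 + 7/15·1 + 29/15·1 = 1 ✓
b·c: 7/15·(-2/3) + 29/15·11/8 = 169/72 ≠ 1/2 ⇒ order 1.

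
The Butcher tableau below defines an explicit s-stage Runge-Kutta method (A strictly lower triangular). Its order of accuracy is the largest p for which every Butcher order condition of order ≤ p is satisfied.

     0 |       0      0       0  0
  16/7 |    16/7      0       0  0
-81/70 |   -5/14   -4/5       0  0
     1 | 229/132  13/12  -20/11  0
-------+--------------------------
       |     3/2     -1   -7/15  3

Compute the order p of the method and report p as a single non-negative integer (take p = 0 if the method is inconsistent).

b = (3/2, -1, -7/15, 3)
c = (0, 16/7, -81/70, 1)
Ac = (0, 0, -64/35, 1058/231)
Σ b_i: 3/2·1 + (-1)·1 + (-7/15)·1 + 3·1 = 91/30 ≠ 1 ⇒ order 0.

0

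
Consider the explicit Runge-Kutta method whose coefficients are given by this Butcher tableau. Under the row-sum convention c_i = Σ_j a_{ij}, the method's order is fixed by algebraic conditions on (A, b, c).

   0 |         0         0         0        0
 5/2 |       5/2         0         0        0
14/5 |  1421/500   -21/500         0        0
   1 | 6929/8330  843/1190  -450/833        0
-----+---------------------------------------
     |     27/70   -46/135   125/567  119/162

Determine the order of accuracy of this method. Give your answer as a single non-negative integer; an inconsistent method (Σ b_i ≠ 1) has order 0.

4

b = (27/70, -46/135, 125/567, 119/162)
c = (0, 5/2, 14/5, 1)
Ac = (0, 0, -21/200, 123/476)
Σ b_i: 27/70·1 + (-46/135)·1 + 125/567·1 + 119/162·1 = 1 ✓
b·c: (-46/135)·5/2 + 125/567·14/5 + 119/162·1 = 1/2 ✓
b·c²: (-46/135)·25/4 + 125/567·196/25 + 119/162·1 = 1/3 ✓
b·Ac: 125/567·(-21/200) + 119/162·123/476 = 1/6 ✓
b·c³: (-46/135)·125/8 + 125/567·2744/125 + 119/162·1 = 1/4 ✓
b·(c∘Ac): 125/567·(-147/500) + 119/162·123/476 = 1/8 ✓
b·Ac²: 125/567·(-21/80) + 119/162·183/952 = 1/12 ✓
b·A²c: 119/162·27/476 = 1/24 ✓; 4 stages ⇒ order 4.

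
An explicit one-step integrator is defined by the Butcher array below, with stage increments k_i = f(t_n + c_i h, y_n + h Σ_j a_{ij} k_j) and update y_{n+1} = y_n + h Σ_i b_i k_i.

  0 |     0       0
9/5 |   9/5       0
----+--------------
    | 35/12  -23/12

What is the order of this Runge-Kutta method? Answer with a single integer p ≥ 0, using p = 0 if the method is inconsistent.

1

b = (35/12, -23/12)
c = (0, 9/5)
Σ b_i: 35/12·1 + (-23/12)·1 = 1 ✓
b·c: (-23/12)·9/5 = -69/20 ≠ 1/2 ⇒ order 1.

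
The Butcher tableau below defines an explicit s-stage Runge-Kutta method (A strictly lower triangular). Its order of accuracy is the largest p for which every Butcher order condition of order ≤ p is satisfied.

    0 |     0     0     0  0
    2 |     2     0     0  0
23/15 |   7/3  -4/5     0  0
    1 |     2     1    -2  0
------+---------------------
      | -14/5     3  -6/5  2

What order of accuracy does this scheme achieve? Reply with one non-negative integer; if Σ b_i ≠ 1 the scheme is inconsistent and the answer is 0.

b = (-14/5, 3, -6/5, 2)
c = (0, 2, 23/15, 1)
Ac = (0, 0, -8/5, -16/15)
Σ b_i: (-14/5)·1 + 3·1 + (-6/5)·1 + 2·1 = 1 ✓
b·c: 3·2 + (-6/5)·23/15 + 2·1 = 154/25 ≠ 1/2 ⇒ order 1.

1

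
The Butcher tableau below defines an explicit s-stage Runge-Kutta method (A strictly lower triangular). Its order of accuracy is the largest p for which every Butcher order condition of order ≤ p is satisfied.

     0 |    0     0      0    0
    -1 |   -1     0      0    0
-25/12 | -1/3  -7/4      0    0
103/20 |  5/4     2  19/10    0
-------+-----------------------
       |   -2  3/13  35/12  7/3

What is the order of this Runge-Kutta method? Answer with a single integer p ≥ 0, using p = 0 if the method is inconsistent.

0

b = (-2, 3/13, 35/12, 7/3)
c = (0, -1, -25/12, 103/20)
Ac = (0, 0, 7/4, -143/24)
Σ b_i: (-2)·1 + 3/13·1 + 35/12·1 + 7/3·1 = 181/52 ≠ 1 ⇒ order 0.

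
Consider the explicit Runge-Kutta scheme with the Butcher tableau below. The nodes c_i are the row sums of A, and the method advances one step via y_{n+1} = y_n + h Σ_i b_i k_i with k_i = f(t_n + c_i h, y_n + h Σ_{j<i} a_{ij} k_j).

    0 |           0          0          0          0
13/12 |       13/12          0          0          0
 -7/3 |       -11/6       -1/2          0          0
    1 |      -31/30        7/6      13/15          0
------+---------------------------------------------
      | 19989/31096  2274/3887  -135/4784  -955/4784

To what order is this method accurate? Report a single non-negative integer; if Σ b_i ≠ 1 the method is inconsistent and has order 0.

b = (19989/31096, 2274/3887, -135/4784, -955/4784)
c = (0, 13/12, -7/3, 1)
Ac = (0, 0, -13/24, -91/120)
Σ b_i: 19989/31096·1 + 2274/3887·1 + (-135/4784)·1 + (-955/4784)·1 = 1 ✓
b·c: 2274/3887·13/12 + (-135/4784)·(-7/3) + (-955/4784)·1 = 1/2 ✓
b·c²: 2274/3887·169/144 + (-135/4784)·49/9 + (-955/4784)·1 = 1/3 ✓
b·Ac: (-135/4784)·(-13/24) + (-955/4784)·(-91/120) = 1/6 ✓
b·c³: 2274/3887·2197/1728 + (-135/4784)·(-343/27) + (-955/4784)·1 = 77731/86112 ≠ 1/4 ⇒ order 3.
b·(c∘Ac): (-135/4784)·91/72 + (-955/4784)·(-91/120) = 511/4416 ≠ 1/8
b·Ac²: (-135/4784)·(-169/288) + (-955/4784)·26299/4320 = -47641/39744 ≠ 1/12
b·A²c: (-955/4784)·(-169/360) = 2483/26496 ≠ 1/24

3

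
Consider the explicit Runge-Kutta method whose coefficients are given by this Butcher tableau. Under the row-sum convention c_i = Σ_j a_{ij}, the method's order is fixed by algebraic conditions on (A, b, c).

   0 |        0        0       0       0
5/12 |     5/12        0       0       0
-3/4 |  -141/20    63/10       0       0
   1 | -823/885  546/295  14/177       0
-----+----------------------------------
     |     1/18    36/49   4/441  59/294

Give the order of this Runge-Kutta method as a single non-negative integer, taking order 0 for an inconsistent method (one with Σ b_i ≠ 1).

b = (1/18, 36/49, 4/441, 59/294)
c = (0, 5/12, -3/4, 1)
Ac = (0, 0, 21/8, 42/59)
Σ b_i: 1/18·1 + 36/49·1 + 4/441·1 + 59/294·1 = 1 ✓
b·c: 36/49·5/12 + 4/441·(-3/4) + 59/294·1 = 1/2 ✓
b·c²: 36/49·25/144 + 4/441·9/16 + 59/294·1 = 1/3 ✓
b·Ac: 4/441·21/8 + 59/294·42/59 = 1/6 ✓
b·c³: 36/49·125/1728 + 4/441·(-27/64) + 59/294·1 = 1/4 ✓
b·(c∘Ac): 4/441·(-63/32) + 59/294·42/59 = 1/8 ✓
b·Ac²: 4/441·35/32 + 59/294·259/708 = 1/12 ✓
b·A²c: 59/294·49/236 = 1/24 ✓; 4 stages ⇒ order 4.

4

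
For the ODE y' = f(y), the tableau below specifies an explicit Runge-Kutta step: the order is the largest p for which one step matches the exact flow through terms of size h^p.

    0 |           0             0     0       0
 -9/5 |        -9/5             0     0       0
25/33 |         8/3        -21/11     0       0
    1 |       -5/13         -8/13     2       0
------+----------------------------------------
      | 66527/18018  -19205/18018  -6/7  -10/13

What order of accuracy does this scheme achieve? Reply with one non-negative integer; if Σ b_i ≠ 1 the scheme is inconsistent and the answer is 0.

2

b = (66527/18018, -19205/18018, -6/7, -10/13)
c = (0, -9/5, 25/33, 1)
Ac = (0, 0, 189/55, 5626/2145)
Σ b_i: 66527/18018·1 + (-19205/18018)·1 + (-6/7)·1 + (-10/13)·1 = 1 ✓
b·c: (-19205/18018)·(-9/5) + (-6/7)·25/33 + (-10/13)·1 = 1/2 ✓
b·c²: (-19205/18018)·81/25 + (-6/7)·625/1089 + (-10/13)·1 = -1557377/330330 ≠ 1/3 ⇒ order 2.
b·Ac: (-6/7)·189/55 + (-10/13)·5626/2145 = -138394/27885 ≠ 1/6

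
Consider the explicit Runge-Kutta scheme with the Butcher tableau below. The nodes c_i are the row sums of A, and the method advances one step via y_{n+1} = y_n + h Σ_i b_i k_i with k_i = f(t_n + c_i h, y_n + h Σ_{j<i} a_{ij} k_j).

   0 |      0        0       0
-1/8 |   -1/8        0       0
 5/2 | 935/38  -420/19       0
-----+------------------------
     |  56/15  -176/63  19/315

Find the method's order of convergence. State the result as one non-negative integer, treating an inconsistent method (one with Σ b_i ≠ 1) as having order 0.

b = (56/15, -176/63, 19/315)
c = (0, -1/8, 5/2)
Ac = (0, 0, 105/38)
Σ b_i: 56/15·1 + (-176/63)·1 + 19/315·1 = 1 ✓
b·c: (-176/63)·(-1/8) + 19/315·5/2 = 1/2 ✓
b·c²: (-176/63)·1/64 + 19/315·25/4 = 1/3 ✓
b·Ac: 19/315·105/38 = 1/6 ✓; 3 stages ⇒ order 3.

3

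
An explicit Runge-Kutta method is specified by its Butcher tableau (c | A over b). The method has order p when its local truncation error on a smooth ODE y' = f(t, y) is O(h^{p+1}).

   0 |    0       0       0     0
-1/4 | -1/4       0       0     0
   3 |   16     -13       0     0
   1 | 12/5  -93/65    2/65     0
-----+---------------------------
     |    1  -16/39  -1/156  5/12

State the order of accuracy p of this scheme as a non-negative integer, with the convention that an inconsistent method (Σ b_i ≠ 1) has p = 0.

4

b = (1, -16/39, -1/156, 5/12)
c = (0, -1/4, 3, 1)
Ac = (0, 0, 13/4, 9/20)
Σ b_i: 1·1 + (-16/39)·1 + (-1/156)·1 + 5/12·1 = 1 ✓
b·c: (-16/39)·(-1/4) + (-1/156)·3 + 5/12·1 = 1/2 ✓
b·c²: (-16/39)·1/16 + (-1/156)·9 + 5/12·1 = 1/3 ✓
b·Ac: (-1/156)·13/4 + 5/12·9/20 = 1/6 ✓
b·c³: (-16/39)·(-1/64) + (-1/156)·27 + 5/12·1 = 1/4 ✓
b·(c∘Ac): (-1/156)·39/4 + 5/12·9/20 = 1/8 ✓
b·Ac²: (-1/156)·(-13/16) + 5/12·3/16 = 1/12 ✓
b·A²c: 5/12·1/10 = 1/24 ✓; 4 stages ⇒ order 4.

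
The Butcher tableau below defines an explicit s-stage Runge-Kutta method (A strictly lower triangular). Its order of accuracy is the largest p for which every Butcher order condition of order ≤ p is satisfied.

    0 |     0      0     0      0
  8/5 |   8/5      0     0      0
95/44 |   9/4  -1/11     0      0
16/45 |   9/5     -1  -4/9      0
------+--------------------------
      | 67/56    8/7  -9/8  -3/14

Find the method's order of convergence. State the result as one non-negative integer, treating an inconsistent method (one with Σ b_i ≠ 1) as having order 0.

1

b = (67/56, 8/7, -9/8, -3/14)
c = (0, 8/5, 95/44, 16/45)
Ac = (0, 0, -8/55, -1267/495)
Σ b_i: 67/56·1 + 8/7·1 + (-9/8)·1 + (-3/14)·1 = 1 ✓
b·c: 8/7·8/5 + (-9/8)·95/44 + (-3/14)·16/45 = -25007/36960 ≠ 1/2 ⇒ order 1.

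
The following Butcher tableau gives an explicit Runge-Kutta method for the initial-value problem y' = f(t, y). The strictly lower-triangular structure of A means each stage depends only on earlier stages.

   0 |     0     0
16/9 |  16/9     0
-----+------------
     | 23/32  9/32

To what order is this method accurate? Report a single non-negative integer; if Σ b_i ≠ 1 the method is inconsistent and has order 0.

2

b = (23/32, 9/32)
c = (0, 16/9)
Σ b_i: 23/32·1 + 9/32·1 = 1 ✓
b·c: 9/32·16/9 = 1/2 ✓; 2 stages ⇒ order 2.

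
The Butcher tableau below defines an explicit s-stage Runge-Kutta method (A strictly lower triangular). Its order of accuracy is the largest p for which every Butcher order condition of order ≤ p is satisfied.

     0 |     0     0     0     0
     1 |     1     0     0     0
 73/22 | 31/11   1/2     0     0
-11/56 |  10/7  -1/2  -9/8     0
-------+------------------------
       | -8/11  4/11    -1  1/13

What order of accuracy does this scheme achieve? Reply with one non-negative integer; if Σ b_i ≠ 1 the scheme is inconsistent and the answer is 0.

0

b = (-8/11, 4/11, -1, 1/13)
c = (0, 1, 73/22, -11/56)
Ac = (0, 0, 1/2, -745/176)
Σ b_i: (-8/11)·1 + 4/11·1 + (-1)·1 + 1/13·1 = -184/143 ≠ 1 ⇒ order 0.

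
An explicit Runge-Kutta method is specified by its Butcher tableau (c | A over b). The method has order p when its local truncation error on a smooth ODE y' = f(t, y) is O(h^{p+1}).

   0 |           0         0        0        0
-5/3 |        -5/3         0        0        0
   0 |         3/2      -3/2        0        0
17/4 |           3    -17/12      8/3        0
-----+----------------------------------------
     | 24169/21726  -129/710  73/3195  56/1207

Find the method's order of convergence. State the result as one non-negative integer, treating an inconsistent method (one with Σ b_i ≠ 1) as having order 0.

b = (24169/21726, -129/710, 73/3195, 56/1207)
c = (0, -5/3, 0, 17/4)
Ac = (0, 0, 5/2, 85/36)
Σ b_i: 24169/21726·1 + (-129/710)·1 + 73/3195·1 + 56/1207·1 = 1 ✓
b·c: (-129/710)·(-5/3) + 56/1207·17/4 = 1/2 ✓
b·c²: (-129/710)·25/9 + 56/1207·289/16 = 1/3 ✓
b·Ac: 73/3195·5/2 + 56/1207·85/36 = 1/6 ✓
b·c³: (-129/710)·(-125/27) + 56/1207·4913/64 = 317/72 ≠ 1/4 ⇒ order 3.
b·(c∘Ac): 56/1207·1445/144 = 595/1278 ≠ 1/8
b·Ac²: 73/3195·(-25/6) + 56/1207·(-425/108) = -5/18 ≠ 1/12
b·A²c: 56/1207·20/3 = 1120/3621 ≠ 1/24

3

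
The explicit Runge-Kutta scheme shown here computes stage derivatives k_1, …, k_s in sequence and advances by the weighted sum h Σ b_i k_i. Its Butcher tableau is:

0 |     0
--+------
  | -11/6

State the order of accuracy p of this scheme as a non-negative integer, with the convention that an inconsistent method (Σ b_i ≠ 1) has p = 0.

0

b = (-11/6)
c = (0)
Σ b_i: (-11/6)·1 = -11/6 ≠ 1 ⇒ order 0.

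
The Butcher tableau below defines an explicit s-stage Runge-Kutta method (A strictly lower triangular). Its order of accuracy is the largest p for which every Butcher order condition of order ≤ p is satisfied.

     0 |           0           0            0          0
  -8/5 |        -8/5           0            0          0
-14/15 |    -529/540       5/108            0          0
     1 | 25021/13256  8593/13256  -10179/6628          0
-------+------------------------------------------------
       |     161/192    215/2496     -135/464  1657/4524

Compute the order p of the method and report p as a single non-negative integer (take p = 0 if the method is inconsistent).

b = (161/192, 215/2496, -135/464, 1657/4524)
c = (0, -8/5, -14/15, 1)
Ac = (0, 0, -2/27, 1313/3314)
Σ b_i: 161/192·1 + 215/2496·1 + (-135/464)·1 + 1657/4524·1 = 1 ✓
b·c: 215/2496·(-8/5) + (-135/464)·(-14/15) + 1657/4524·1 = 1/2 ✓
b·c²: 215/2496·64/25 + (-135/464)·196/225 + 1657/4524·1 = 1/3 ✓
b·Ac: (-135/464)·(-2/27) + 1657/4524·1313/3314 = 1/6 ✓
b·c³: 215/2496·(-512/125) + (-135/464)·(-2744/3375) + 1657/4524·1 = 1/4 ✓
b·(c∘Ac): (-135/464)·28/405 + 1657/4524·1313/3314 = 1/8 ✓
b·Ac²: (-135/464)·16/135 + 1657/4524·533/1657 = 1/12 ✓
b·A²c: 1657/4524·377/3314 = 1/24 ✓; 4 stages ⇒ order 4.

4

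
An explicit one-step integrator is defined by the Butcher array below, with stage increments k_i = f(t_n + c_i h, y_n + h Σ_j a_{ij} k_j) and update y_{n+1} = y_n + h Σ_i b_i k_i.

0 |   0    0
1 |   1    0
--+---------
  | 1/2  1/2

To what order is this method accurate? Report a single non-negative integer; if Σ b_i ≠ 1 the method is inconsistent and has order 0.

2

b = (1/2, 1/2)
c = (0, 1)
Σ b_i: 1/2·1 + 1/2·1 = 1 ✓
b·c: 1/2·1 = 1/2 ✓; 2 stages ⇒ order 2.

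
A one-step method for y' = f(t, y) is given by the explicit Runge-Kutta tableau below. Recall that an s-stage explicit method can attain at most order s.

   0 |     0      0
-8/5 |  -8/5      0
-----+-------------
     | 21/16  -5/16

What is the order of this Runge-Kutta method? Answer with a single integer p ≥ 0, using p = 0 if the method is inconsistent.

2

b = (21/16, -5/16)
c = (0, -8/5)
Σ b_i: 21/16·1 + (-5/16)·1 = 1 ✓
b·c: (-5/16)·(-8/5) = 1/2 ✓; 2 stages ⇒ order 2.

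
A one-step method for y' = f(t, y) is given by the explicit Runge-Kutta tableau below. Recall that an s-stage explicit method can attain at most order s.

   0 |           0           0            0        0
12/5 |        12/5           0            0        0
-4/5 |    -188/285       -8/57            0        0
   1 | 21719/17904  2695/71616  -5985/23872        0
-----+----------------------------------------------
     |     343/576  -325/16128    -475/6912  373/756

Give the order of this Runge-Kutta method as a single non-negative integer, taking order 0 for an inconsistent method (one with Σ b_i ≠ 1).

b = (343/576, -325/16128, -475/6912, 373/756)
c = (0, 12/5, -4/5, 1)
Ac = (0, 0, -32/95, 217/746)
Σ b_i: 343/576·1 + (-325/16128)·1 + (-475/6912)·1 + 373/756·1 = 1 ✓
b·c: (-325/16128)·12/5 + (-475/6912)·(-4/5) + 373/756·1 = 1/2 ✓
b·c²: (-325/16128)·144/25 + (-475/6912)·16/25 + 373/756·1 = 1/3 ✓
b·Ac: (-475/6912)·(-32/95) + 373/756·217/746 = 1/6 ✓
b·c³: (-325/16128)·1728/125 + (-475/6912)·(-64/125) + 373/756·1 = 1/4 ✓
b·(c∘Ac): (-475/6912)·128/475 + 373/756·217/746 = 1/8 ✓
b·Ac²: (-475/6912)·(-384/475) + 373/756·21/373 = 1/12 ✓
b·A²c: 373/756·63/746 = 1/24 ✓; 4 stages ⇒ order 4.

4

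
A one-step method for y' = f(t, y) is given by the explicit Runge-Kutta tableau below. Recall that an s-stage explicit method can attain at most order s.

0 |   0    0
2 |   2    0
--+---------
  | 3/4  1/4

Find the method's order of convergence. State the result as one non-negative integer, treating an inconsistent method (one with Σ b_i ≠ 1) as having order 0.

b = (3/4, 1/4)
c = (0, 2)
Σ b_i: 3/4·1 + 1/4·1 = 1 ✓
b·c: 1/4·2 = 1/2 ✓; 2 stages ⇒ order 2.

2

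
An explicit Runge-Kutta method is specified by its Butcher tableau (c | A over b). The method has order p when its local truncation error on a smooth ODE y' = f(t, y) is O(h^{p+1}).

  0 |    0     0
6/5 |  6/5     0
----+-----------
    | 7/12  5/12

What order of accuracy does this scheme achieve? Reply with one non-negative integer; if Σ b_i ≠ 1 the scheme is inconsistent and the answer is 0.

2

b = (7/12, 5/12)
c = (0, 6/5)
Σ b_i: 7/12·1 + 5/12·1 = 1 ✓
b·c: 5/12·6/5 = 1/2 ✓; 2 stages ⇒ order 2.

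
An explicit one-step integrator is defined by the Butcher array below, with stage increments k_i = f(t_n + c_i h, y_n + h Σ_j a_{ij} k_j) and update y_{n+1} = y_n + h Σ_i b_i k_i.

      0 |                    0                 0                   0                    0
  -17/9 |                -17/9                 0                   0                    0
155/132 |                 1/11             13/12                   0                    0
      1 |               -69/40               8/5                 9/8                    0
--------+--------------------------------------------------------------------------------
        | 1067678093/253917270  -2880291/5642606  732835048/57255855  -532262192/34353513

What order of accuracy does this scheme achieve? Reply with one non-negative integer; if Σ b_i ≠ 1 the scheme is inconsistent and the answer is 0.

b = (1067678093/253917270, -2880291/5642606, 732835048/57255855, -532262192/34353513)
c = (0, -17/9, 155/132, 1)
Ac = (0, 0, -221/108, -26947/15840)
Σ b_i: 1067678093/253917270·1 + (-2880291/5642606)·1 + 732835048/57255855·1 + (-532262192/34353513)·1 = 1 ✓
b·c: (-2880291/5642606)·(-17/9) + 732835048/57255855·155/132 + (-532262192/34353513)·1 = 1/2 ✓
b·c²: (-2880291/5642606)·289/81 + 732835048/57255855·24025/17424 + (-532262192/34353513)·1 = 1/3 ✓
b·Ac: 732835048/57255855·(-221/108) + (-532262192/34353513)·(-26947/15840) = 1/6 ✓
b·c³: (-2880291/5642606)·(-4913/729) + 732835048/57255855·3723875/2299968 + (-532262192/34353513)·1 = 30767956523/3548867256 ≠ 1/4 ⇒ order 3.
b·(c∘Ac): 732835048/57255855·(-34255/14256) + (-532262192/34353513)·(-26947/15840) = -886600948/201640185 ≠ 1/8
b·Ac²: 732835048/57255855·3757/972 + (-532262192/34353513)·45538381/6272640 = -63494813099/1007703048 ≠ 1/12
b·A²c: (-532262192/34353513)·(-221/96) = 7351871527/206121078 ≠ 1/24

3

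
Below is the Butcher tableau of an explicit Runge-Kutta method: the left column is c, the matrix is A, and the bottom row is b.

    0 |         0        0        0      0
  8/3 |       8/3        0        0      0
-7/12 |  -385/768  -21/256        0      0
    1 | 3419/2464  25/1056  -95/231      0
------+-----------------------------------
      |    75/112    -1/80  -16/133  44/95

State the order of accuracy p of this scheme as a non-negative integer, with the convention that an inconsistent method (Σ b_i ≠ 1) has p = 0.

b = (75/112, -1/80, -16/133, 44/95)
c = (0, 8/3, -7/12, 1)
Ac = (0, 0, -7/32, 10/33)
Σ b_i: 75/112·1 + (-1/80)·1 + (-16/133)·1 + 44/95·1 = 1 ✓
b·c: (-1/80)·8/3 + (-16/133)·(-7/12) + 44/95·1 = 1/2 ✓
b·c²: (-1/80)·64/9 + (-16/133)·49/144 + 44/95·1 = 1/3 ✓
b·Ac: (-16/133)·(-7/32) + 44/95·10/33 = 1/6 ✓
b·c³: (-1/80)·512/27 + (-16/133)·(-343/1728) + 44/95·1 = 1/4 ✓
b·(c∘Ac): (-16/133)·49/384 + 44/95·10/33 = 1/8 ✓
b·Ac²: (-16/133)·(-7/12) + 44/95·5/176 = 1/12 ✓
b·A²c: 44/95·95/1056 = 1/24 ✓; 4 stages ⇒ order 4.

4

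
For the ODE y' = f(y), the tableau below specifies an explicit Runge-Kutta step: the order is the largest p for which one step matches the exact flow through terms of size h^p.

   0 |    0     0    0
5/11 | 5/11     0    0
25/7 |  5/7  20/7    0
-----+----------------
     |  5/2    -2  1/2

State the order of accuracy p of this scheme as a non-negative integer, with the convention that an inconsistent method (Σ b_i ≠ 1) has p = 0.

b = (5/2, -2, 1/2)
c = (0, 5/11, 25/7)
Ac = (0, 0, 100/77)
Σ b_i: 5/2·1 + (-2)·1 + 1/2·1 = 1 ✓
b·c: (-2)·5/11 + 1/2·25/7 = 135/154 ≠ 1/2 ⇒ order 1.

1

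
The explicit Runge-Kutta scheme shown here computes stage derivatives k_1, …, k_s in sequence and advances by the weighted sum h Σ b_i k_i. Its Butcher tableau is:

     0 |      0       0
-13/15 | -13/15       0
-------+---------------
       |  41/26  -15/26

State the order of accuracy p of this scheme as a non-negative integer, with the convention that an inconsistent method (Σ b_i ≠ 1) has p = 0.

2

b = (41/26, -15/26)
c = (0, -13/15)
Σ b_i: 41/26·1 + (-15/26)·1 = 1 ✓
b·c: (-15/26)·(-13/15) = 1/2 ✓; 2 stages ⇒ order 2.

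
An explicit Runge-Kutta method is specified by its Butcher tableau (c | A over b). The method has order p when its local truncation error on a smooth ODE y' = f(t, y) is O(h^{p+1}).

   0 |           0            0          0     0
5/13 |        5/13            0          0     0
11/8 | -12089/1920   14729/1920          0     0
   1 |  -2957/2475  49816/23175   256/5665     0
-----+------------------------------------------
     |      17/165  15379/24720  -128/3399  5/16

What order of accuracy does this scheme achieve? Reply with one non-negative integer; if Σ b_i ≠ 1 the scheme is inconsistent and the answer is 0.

4

b = (17/165, 15379/24720, -128/3399, 5/16)
c = (0, 5/13, 11/8, 1)
Ac = (0, 0, 1133/384, 8/9)
Σ b_i: 17/165·1 + 15379/24720·1 + (-128/3399)·1 + 5/16·1 = 1 ✓
b·c: 15379/24720·5/13 + (-128/3399)·11/8 + 5/16·1 = 1/2 ✓
b·c²: 15379/24720·25/169 + (-128/3399)·121/64 + 5/16·1 = 1/3 ✓
b·Ac: (-128/3399)·1133/384 + 5/16·8/9 = 1/6 ✓
b·c³: 15379/24720·125/2197 + (-128/3399)·1331/512 + 5/16·1 = 1/4 ✓
b·(c∘Ac): (-128/3399)·12463/3072 + 5/16·8/9 = 1/8 ✓
b·Ac²: (-128/3399)·5665/4992 + 5/16·236/585 = 1/12 ✓
b·A²c: 5/16·2/15 = 1/24 ✓; 4 stages ⇒ order 4.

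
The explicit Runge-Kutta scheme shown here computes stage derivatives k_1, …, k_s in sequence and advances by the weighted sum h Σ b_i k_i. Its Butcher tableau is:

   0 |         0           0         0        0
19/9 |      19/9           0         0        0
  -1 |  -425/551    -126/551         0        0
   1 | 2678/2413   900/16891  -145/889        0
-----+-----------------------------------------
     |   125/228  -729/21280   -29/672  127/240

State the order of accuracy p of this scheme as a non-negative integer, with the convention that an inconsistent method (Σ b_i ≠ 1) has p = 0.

4

b = (125/228, -729/21280, -29/672, 127/240)
c = (0, 19/9, -1, 1)
Ac = (0, 0, -14/29, 35/127)
Σ b_i: 125/228·1 + (-729/21280)·1 + (-29/672)·1 + 127/240·1 = 1 ✓
b·c: (-729/21280)·19/9 + (-29/672)·(-1) + 127/240·1 = 1/2 ✓
b·c²: (-729/21280)·361/81 + (-29/672)·1 + 127/240·1 = 1/3 ✓
b·Ac: (-29/672)·(-14/29) + 127/240·35/127 = 1/6 ✓
b·c³: (-729/21280)·6859/729 + (-29/672)·(-1) + 127/240·1 = 1/4 ✓
b·(c∘Ac): (-29/672)·14/29 + 127/240·35/127 = 1/8 ✓
b·Ac²: (-29/672)·(-266/261) + 127/240·85/1143 = 1/12 ✓
b·A²c: 127/240·10/127 = 1/24 ✓; 4 stages ⇒ order 4.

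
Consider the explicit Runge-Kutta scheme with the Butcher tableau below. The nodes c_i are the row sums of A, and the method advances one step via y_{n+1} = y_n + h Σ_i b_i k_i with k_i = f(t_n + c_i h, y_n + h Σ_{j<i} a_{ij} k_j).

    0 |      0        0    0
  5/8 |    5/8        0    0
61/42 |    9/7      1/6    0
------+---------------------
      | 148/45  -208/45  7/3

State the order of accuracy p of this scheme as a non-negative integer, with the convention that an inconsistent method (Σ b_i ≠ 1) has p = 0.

2

b = (148/45, -208/45, 7/3)
c = (0, 5/8, 61/42)
Ac = (0, 0, 5/48)
Σ b_i: 148/45·1 + (-208/45)·1 + 7/3·1 = 1 ✓
b·c: (-208/45)·5/8 + 7/3·61/42 = 1/2 ✓
b·c²: (-208/45)·25/64 + 7/3·3721/1764 = 589/189 ≠ 1/3 ⇒ order 2.
b·Ac: 7/3·5/48 = 35/144 ≠ 1/6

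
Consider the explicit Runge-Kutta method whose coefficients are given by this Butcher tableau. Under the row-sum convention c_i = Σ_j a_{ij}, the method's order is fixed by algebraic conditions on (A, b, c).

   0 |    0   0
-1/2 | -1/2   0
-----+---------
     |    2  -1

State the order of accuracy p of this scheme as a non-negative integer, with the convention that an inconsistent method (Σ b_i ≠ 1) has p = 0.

b = (2, -1)
c = (0, -1/2)
Σ b_i: 2·1 + (-1)·1 = 1 ✓
b·c: (-1)·(-1/2) = 1/2 ✓; 2 stages ⇒ order 2.

2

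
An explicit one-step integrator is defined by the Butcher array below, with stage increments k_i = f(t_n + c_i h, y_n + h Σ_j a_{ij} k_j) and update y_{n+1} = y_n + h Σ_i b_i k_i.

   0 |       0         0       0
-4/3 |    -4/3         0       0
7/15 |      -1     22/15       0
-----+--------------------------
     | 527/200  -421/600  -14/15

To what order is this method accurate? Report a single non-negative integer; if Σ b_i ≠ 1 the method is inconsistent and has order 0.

b = (527/200, -421/600, -14/15)
c = (0, -4/3, 7/15)
Ac = (0, 0, -88/45)
Σ b_i: 527/200·1 + (-421/600)·1 + (-14/15)·1 = 1 ✓
b·c: (-421/600)·(-4/3) + (-14/15)·7/15 = 1/2 ✓
b·c²: (-421/600)·16/9 + (-14/15)·49/225 = -544/375 ≠ 1/3 ⇒ order 2.
b·Ac: (-14/15)·(-88/45) = 1232/675 ≠ 1/6

2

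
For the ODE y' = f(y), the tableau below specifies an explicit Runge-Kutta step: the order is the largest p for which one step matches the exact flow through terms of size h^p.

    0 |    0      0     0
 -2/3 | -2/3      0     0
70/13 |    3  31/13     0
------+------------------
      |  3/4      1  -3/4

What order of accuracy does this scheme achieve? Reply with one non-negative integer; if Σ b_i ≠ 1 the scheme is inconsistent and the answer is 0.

b = (3/4, 1, -3/4)
c = (0, -2/3, 70/13)
Ac = (0, 0, -62/39)
Σ b_i: 3/4·1 + 1·1 + (-3/4)·1 = 1 ✓
b·c: 1·(-2/3) + (-3/4)·70/13 = -367/78 ≠ 1/2 ⇒ order 1.

1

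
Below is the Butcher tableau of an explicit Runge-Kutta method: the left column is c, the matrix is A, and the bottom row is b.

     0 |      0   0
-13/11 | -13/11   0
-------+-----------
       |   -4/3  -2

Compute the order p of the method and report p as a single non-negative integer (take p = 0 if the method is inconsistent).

b = (-4/3, -2)
c = (0, -13/11)
Σ b_i: (-4/3)·1 + (-2)·1 = -10/3 ≠ 1 ⇒ order 0.

0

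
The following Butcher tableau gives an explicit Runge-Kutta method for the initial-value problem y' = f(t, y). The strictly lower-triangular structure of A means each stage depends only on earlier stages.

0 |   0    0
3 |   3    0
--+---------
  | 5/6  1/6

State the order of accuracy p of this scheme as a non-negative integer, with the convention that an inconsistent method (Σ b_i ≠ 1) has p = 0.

2

b = (5/6, 1/6)
c = (0, 3)
Σ b_i: 5/6·1 + 1/6·1 = 1 ✓
b·c: 1/6·3 = 1/2 ✓; 2 stages ⇒ order 2.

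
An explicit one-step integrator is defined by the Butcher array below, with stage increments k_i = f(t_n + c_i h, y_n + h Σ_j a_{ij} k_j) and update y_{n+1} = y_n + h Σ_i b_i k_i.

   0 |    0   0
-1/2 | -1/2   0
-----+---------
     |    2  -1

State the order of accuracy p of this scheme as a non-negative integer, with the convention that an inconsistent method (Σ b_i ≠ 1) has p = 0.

2

b = (2, -1)
c = (0, -1/2)
Σ b_i: 2·1 + (-1)·1 = 1 ✓
b·c: (-1)·(-1/2) = 1/2 ✓; 2 stages ⇒ order 2.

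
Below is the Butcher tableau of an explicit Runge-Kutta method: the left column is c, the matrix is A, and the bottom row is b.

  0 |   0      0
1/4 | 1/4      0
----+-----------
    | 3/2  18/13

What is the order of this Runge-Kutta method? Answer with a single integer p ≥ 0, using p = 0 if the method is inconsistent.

b = (3/2, 18/13)
c = (0, 1/4)
Σ b_i: 3/2·1 + 18/13·1 = 75/26 ≠ 1 ⇒ order 0.

0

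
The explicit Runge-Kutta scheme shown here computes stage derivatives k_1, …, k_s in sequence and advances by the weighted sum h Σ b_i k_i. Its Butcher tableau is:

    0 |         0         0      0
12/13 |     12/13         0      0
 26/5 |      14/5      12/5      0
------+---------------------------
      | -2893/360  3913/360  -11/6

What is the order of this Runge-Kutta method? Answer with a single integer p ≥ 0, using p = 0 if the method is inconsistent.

2

b = (-2893/360, 3913/360, -11/6)
c = (0, 12/13, 26/5)
Ac = (0, 0, 144/65)
Σ b_i: (-2893/360)·1 + 3913/360·1 + (-11/6)·1 = 1 ✓
b·c: 3913/360·12/13 + (-11/6)·26/5 = 1/2 ✓
b·c²: 3913/360·144/169 + (-11/6)·676/25 = -39304/975 ≠ 1/3 ⇒ order 2.
b·Ac: (-11/6)·144/65 = -264/65 ≠ 1/6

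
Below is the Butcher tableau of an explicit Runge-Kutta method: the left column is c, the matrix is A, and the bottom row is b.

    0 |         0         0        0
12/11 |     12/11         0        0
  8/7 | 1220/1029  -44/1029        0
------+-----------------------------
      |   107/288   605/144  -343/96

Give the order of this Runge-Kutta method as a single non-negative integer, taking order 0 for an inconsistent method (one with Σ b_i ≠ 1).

b = (107/288, 605/144, -343/96)
c = (0, 12/11, 8/7)
Ac = (0, 0, -16/343)
Σ b_i: 107/288·1 + 605/144·1 + (-343/96)·1 = 1 ✓
b·c: 605/144·12/11 + (-343/96)·8/7 = 1/2 ✓
b·c²: 605/144·144/121 + (-343/96)·64/49 = 1/3 ✓
b·Ac: (-343/96)·(-16/343) = 1/6 ✓; 3 stages ⇒ order 3.

3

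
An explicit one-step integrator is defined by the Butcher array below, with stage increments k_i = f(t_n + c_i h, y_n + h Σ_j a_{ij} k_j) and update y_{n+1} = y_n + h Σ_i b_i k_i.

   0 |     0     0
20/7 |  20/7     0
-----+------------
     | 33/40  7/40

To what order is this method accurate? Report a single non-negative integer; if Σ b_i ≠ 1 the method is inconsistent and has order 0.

b = (33/40, 7/40)
c = (0, 20/7)
Σ b_i: 33/40·1 + 7/40·1 = 1 ✓
b·c: 7/40·20/7 = 1/2 ✓; 2 stages ⇒ order 2.

2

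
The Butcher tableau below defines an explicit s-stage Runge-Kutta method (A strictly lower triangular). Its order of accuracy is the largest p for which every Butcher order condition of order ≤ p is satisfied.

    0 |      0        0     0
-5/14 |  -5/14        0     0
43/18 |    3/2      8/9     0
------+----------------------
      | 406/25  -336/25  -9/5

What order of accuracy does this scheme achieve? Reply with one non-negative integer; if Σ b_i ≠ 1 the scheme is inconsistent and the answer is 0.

b = (406/25, -336/25, -9/5)
c = (0, -5/14, 43/18)
Ac = (0, 0, -20/63)
Σ b_i: 406/25·1 + (-336/25)·1 + (-9/5)·1 = 1 ✓
b·c: (-336/25)·(-5/14) + (-9/5)·43/18 = 1/2 ✓
b·c²: (-336/25)·25/196 + (-9/5)·1849/324 = -15103/1260 ≠ 1/3 ⇒ order 2.
b·Ac: (-9/5)·(-20/63) = 4/7 ≠ 1/6

2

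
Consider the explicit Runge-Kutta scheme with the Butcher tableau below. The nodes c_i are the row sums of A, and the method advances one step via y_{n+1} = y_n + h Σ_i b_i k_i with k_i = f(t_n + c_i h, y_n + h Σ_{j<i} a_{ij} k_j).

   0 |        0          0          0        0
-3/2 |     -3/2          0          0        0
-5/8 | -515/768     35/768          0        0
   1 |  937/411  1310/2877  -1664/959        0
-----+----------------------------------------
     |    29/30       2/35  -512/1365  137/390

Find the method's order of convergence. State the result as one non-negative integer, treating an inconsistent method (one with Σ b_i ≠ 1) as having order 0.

b = (29/30, 2/35, -512/1365, 137/390)
c = (0, -3/2, -5/8, 1)
Ac = (0, 0, -35/512, 55/137)
Σ b_i: 29/30·1 + 2/35·1 + (-512/1365)·1 + 137/390·1 = 1 ✓
b·c: 2/35·(-3/2) + (-512/1365)·(-5/8) + 137/390·1 = 1/2 ✓
b·c²: 2/35·9/4 + (-512/1365)·25/64 + 137/390·1 = 1/3 ✓
b·Ac: (-512/1365)·(-35/512) + 137/390·55/137 = 1/6 ✓
b·c³: 2/35·(-27/8) + (-512/1365)·(-125/512) + 137/390·1 = 1/4 ✓
b·(c∘Ac): (-512/1365)·175/4096 + 137/390·55/137 = 1/8 ✓
b·Ac²: (-512/1365)·105/1024 + 137/390·95/274 = 1/12 ✓
b·A²c: 137/390·65/548 = 1/24 ✓; 4 stages ⇒ order 4.

4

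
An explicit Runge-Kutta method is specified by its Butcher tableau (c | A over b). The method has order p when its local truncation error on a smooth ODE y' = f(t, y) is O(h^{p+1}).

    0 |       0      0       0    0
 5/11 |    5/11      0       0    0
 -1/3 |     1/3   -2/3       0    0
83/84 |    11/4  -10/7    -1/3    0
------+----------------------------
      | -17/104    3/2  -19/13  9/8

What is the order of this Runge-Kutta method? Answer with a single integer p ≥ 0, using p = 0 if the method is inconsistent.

1

b = (-17/104, 3/2, -19/13, 9/8)
c = (0, 5/11, -1/3, 83/84)
Ac = (0, 0, -10/33, -373/693)
Σ b_i: (-17/104)·1 + 3/2·1 + (-19/13)·1 + 9/8·1 = 1 ✓
b·c: 3/2·5/11 + (-19/13)·(-1/3) + 9/8·83/84 = 219157/96096 ≠ 1/2 ⇒ order 1.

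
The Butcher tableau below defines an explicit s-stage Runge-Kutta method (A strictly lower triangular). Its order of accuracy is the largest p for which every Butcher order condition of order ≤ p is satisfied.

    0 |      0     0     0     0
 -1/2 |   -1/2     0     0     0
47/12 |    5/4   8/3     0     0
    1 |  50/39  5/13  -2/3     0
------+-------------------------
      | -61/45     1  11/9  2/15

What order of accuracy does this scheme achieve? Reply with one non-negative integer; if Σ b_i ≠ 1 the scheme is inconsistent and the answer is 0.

1

b = (-61/45, 1, 11/9, 2/15)
c = (0, -1/2, 47/12, 1)
Ac = (0, 0, -4/3, -328/117)
Σ b_i: (-61/45)·1 + 1·1 + 11/9·1 + 2/15·1 = 1 ✓
b·c: 1·(-1/2) + 11/9·47/12 + 2/15·1 = 2387/540 ≠ 1/2 ⇒ order 1.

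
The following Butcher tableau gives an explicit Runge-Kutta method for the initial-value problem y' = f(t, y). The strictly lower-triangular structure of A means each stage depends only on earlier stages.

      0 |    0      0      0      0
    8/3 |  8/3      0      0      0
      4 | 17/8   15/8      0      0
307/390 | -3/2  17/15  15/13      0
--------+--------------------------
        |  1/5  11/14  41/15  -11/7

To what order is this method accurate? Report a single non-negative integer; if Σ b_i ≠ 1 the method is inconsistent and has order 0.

b = (1/5, 11/14, 41/15, -11/7)
c = (0, 8/3, 4, 307/390)
Ac = (0, 0, 5, 4468/585)
Σ b_i: 1/5·1 + 11/14·1 + 41/15·1 + (-11/7)·1 = 451/210 ≠ 1 ⇒ order 0.

0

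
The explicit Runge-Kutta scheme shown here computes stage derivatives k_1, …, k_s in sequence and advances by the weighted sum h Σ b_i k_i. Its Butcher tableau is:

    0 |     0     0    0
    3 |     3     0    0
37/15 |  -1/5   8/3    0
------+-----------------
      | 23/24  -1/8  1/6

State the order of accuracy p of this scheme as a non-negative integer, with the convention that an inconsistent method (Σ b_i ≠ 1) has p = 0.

b = (23/24, -1/8, 1/6)
c = (0, 3, 37/15)
Ac = (0, 0, 8)
Σ b_i: 23/24·1 + (-1/8)·1 + 1/6·1 = 1 ✓
b·c: (-1/8)·3 + 1/6·37/15 = 13/360 ≠ 1/2 ⇒ order 1.

1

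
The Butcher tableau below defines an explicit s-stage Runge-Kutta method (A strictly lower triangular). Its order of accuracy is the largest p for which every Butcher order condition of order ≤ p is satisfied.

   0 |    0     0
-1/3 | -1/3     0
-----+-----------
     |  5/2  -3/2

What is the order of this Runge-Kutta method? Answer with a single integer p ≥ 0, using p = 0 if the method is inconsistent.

b = (5/2, -3/2)
c = (0, -1/3)
Σ b_i: 5/2·1 + (-3/2)·1 = 1 ✓
b·c: (-3/2)·(-1/3) = 1/2 ✓; 2 stages ⇒ order 2.

2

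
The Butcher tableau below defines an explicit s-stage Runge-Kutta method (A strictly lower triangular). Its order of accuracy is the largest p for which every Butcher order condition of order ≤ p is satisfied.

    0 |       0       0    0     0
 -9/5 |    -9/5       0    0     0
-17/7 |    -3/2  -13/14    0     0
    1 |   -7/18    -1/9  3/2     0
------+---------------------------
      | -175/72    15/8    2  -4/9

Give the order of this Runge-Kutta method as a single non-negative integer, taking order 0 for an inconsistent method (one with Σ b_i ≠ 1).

1

b = (-175/72, 15/8, 2, -4/9)
c = (0, -9/5, -17/7, 1)
Ac = (0, 0, 117/70, -241/70)
Σ b_i: (-175/72)·1 + 15/8·1 + 2·1 + (-4/9)·1 = 1 ✓
b·c: 15/8·(-9/5) + 2·(-17/7) + (-4/9)·1 = -4373/504 ≠ 1/2 ⇒ order 1.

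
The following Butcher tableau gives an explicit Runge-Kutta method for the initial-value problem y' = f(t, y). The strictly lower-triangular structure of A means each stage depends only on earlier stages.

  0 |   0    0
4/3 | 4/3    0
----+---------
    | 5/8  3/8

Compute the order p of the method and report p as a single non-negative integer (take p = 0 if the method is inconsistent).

b = (5/8, 3/8)
c = (0, 4/3)
Σ b_i: 5/8·1 + 3/8·1 = 1 ✓
b·c: 3/8·4/3 = 1/2 ✓; 2 stages ⇒ order 2.

2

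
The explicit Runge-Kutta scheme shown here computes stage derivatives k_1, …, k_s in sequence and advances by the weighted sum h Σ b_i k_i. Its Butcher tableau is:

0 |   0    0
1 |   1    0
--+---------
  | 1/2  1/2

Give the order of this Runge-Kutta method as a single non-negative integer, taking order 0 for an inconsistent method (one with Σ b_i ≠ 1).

2

b = (1/2, 1/2)
c = (0, 1)
Σ b_i: 1/2·1 + 1/2·1 = 1 ✓
b·c: 1/2·1 = 1/2 ✓; 2 stages ⇒ order 2.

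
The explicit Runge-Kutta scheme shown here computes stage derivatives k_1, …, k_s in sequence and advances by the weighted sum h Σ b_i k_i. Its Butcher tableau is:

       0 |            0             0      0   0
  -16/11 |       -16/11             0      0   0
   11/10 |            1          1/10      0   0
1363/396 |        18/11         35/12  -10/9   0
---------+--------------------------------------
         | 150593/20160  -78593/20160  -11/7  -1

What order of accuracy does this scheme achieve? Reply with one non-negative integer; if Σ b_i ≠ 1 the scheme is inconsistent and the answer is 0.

2

b = (150593/20160, -78593/20160, -11/7, -1)
c = (0, -16/11, 11/10, 1363/396)
Ac = (0, 0, -8/55, -541/99)
Σ b_i: 150593/20160·1 + (-78593/20160)·1 + (-11/7)·1 + (-1)·1 = 1 ✓
b·c: (-78593/20160)·(-16/11) + (-11/7)·11/10 + (-1)·1363/396 = 1/2 ✓
b·c²: (-78593/20160)·256/121 + (-11/7)·121/100 + (-1)·1857769/156816 = -603637939/27442800 ≠ 1/3 ⇒ order 2.
b·Ac: (-11/7)·(-8/55) + (-1)·(-541/99) = 19727/3465 ≠ 1/6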